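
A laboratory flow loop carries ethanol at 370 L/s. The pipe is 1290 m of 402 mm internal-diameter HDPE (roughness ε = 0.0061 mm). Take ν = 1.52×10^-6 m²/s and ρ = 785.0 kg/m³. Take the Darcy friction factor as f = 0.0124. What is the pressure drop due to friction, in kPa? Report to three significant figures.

V = 4Q/(πD²) = 4·0.370/(π·0.402²) = 2.915 m/s
h_f = f(L/D)V²/(2g) = 0.01240·(1290/0.402)·2.915²/(2·9.81) = 17.23 m
Δp = ρg·h_f = 785.0·9.81·17.23 = 132.7 kPa

Δp ≈ 133 kPa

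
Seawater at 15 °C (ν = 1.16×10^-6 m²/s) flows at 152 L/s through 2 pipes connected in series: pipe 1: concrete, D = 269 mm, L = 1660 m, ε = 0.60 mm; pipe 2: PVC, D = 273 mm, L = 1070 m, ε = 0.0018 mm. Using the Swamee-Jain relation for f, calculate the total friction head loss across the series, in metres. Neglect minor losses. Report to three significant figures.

H ≈ 72.3 m

Pipe 1: V = 2.675 m/s, Re = 6.20×10^5, ε/D = 0.00223, f = 0.02449, h_1 = f(L/D)V²/2g = 55.09 m
Pipe 2: V = 2.597 m/s, Re = 6.11×10^5, ε/D = 6.59×10^-6, f = 0.01275, h_2 = f(L/D)V²/2g = 17.18 m
Series → Q common, losses add: H = Σh = 72.27 m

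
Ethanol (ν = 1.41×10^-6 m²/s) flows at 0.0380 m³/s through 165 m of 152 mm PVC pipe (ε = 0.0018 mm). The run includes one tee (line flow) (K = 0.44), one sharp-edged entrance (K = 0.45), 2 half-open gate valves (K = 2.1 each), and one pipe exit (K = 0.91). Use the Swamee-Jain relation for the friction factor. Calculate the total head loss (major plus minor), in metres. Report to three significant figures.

V = 4Q/(πD²) = 2.094 m/s; V²/2g = 0.2235 m
Re = 2.26×10^5, ε/D = 1.18×10^-5 → f = 0.01529 (Swamee-Jain)
Major: h_f = f(L/D)·V²/2g = 0.01529·1086·0.2235 = 3.710 m
Minor: ΣK = 6.00; h_m = ΣK·V²/2g = 1.341 m
Total H_L = 3.710 + 1.341 = 5.051 m

H_L ≈ 5.05 m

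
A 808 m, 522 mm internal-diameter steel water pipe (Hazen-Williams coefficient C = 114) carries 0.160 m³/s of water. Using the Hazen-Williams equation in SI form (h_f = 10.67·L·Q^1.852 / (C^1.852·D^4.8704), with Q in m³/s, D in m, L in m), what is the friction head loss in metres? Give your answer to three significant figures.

h_f = 10.67·808·0.160^1.852 / (114^1.852·0.522^4.8704) = 1.065 m

h_f ≈ 1.06 m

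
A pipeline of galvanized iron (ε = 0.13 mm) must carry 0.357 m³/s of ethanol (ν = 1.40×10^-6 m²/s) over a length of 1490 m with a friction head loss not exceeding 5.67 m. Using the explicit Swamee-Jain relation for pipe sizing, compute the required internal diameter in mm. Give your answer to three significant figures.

Swamee-Jain (Type III): D = 0.66·[ε^1.25·(LQ²/(gh_f))^4.75 + ν·Q^9.4·(L/(gh_f))^5.2]^0.04
LQ²/(gh_f) = 3.414; L/(gh_f) = 26.79
Term 1 = ε^1.25·(…)^4.75 = 0.00474; Term 2 = ν·Q^9.4·(…)^5.2 = 0.00233
D = 0.66·(0.00474 + 0.00233)^0.04 = 0.5414 m = 541 mm
Check: V = 1.55 m/s, Re = 6.00×10^5, f = 0.01566, h_f = 5.28 m ≈ 5.67 m ✓

D ≈ 541 mm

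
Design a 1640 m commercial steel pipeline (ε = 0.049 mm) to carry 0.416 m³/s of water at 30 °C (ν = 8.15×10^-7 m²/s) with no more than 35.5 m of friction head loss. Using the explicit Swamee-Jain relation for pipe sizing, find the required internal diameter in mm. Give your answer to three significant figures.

D ≈ 392 mm

Swamee-Jain (Type III): D = 0.66·[ε^1.25·(LQ²/(gh_f))^4.75 + ν·Q^9.4·(L/(gh_f))^5.2]^0.04
LQ²/(gh_f) = 0.8150; L/(gh_f) = 4.709
Term 1 = ε^1.25·(…)^4.75 = 1.55×10^-6; Term 2 = ν·Q^9.4·(…)^5.2 = 6.76×10^-7
D = 0.66·(1.55×10^-6 + 6.76×10^-7)^0.04 = 0.3922 m = 392 mm
Check: V = 3.44 m/s, Re = 1.66×10^6, f = 0.01342, h_f = 33.9 m ≈ 35.5 m ✓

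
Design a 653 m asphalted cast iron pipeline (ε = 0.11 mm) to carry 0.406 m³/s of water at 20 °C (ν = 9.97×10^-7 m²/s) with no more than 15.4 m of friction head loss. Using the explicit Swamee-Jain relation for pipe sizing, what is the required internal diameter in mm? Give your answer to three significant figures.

D ≈ 395 mm

Swamee-Jain (Type III): D = 0.66·[ε^1.25·(LQ²/(gh_f))^4.75 + ν·Q^9.4·(L/(gh_f))^5.2]^0.04
LQ²/(gh_f) = 0.7125; L/(gh_f) = 4.322
Term 1 = ε^1.25·(…)^4.75 = 2.25×10^-6; Term 2 = ν·Q^9.4·(…)^5.2 = 4.21×10^-7
D = 0.66·(2.25×10^-6 + 4.21×10^-7)^0.04 = 0.3950 m = 395 mm
Check: V = 3.31 m/s, Re = 1.31×10^6, f = 0.01539, h_f = 14.2 m ≈ 15.4 m ✓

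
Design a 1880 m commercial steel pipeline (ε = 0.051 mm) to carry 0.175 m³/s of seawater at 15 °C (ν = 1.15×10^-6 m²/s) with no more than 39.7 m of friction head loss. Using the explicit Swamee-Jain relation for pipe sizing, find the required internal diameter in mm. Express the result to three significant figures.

Swamee-Jain (Type III): D = 0.66·[ε^1.25·(LQ²/(gh_f))^4.75 + ν·Q^9.4·(L/(gh_f))^5.2]^0.04
LQ²/(gh_f) = 0.1478; L/(gh_f) = 4.827
Term 1 = ε^1.25·(…)^4.75 = 4.91×10^-10; Term 2 = ν·Q^9.4·(…)^5.2 = 3.17×10^-10
D = 0.66·(4.91×10^-10 + 3.17×10^-10)^0.04 = 0.2856 m = 286 mm
Check: V = 2.73 m/s, Re = 6.78×10^5, f = 0.01492, h_f = 37.3 m ≈ 39.7 m ✓

D ≈ 286 mm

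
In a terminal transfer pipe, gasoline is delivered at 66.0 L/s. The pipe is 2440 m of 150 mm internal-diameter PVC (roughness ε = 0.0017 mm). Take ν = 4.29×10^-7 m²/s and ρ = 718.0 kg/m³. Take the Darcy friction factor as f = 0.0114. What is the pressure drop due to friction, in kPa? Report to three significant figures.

V = 4Q/(πD²) = 4·0.0660/(π·0.150²) = 3.735 m/s
h_f = f(L/D)V²/(2g) = 0.01140·(2440/0.150)·3.735²/(2·9.81) = 131.8 m
Δp = ρg·h_f = 718.0·9.81·131.8 = 928.6 kPa

Δp ≈ 929 kPa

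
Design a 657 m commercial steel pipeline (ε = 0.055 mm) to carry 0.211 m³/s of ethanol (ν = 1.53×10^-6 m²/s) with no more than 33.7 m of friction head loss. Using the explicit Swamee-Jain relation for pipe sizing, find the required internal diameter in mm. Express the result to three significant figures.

D ≈ 259 mm

Swamee-Jain (Type III): D = 0.66·[ε^1.25·(LQ²/(gh_f))^4.75 + ν·Q^9.4·(L/(gh_f))^5.2]^0.04
LQ²/(gh_f) = 0.08848; L/(gh_f) = 1.987
Term 1 = ε^1.25·(…)^4.75 = 4.71×10^-11; Term 2 = ν·Q^9.4·(…)^5.2 = 2.42×10^-11
D = 0.66·(4.71×10^-11 + 2.42×10^-11)^0.04 = 0.2592 m = 259 mm
Check: V = 4.00 m/s, Re = 6.77×10^5, f = 0.01527, h_f = 31.5 m ≈ 33.7 m ✓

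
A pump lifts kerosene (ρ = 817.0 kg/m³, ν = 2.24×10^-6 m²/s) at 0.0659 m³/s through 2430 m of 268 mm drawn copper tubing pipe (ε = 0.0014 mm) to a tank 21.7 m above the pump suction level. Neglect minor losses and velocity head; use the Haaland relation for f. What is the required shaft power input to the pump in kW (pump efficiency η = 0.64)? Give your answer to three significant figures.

V = 4Q/(πD²) = 1.168 m/s; Re = 1.40×10^5; ε/D = 5.22×10^-6; f = 0.01666
h_f = f(L/D)V²/2g = 10.51 m
Total head H = z + h_f = 21.7 + 10.51 = 32.21 m
P_hyd = ρgQH = 817.0·9.81·0.0659·32.21 = 17.01 kW
P_shaft = P_hyd/η = 17.01/0.64 = 26.58 kW

P_shaft ≈ 26.6 kW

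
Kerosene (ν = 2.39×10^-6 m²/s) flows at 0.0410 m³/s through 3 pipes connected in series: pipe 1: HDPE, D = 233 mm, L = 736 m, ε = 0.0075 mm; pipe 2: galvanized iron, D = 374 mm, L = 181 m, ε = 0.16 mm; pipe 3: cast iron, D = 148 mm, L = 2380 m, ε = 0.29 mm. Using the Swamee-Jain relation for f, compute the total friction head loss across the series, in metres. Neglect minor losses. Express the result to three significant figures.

H ≈ 118 m

Pipe 1: V = 0.9616 m/s, Re = 9.37×10^4, ε/D = 3.22×10^-5, f = 0.01829, h_1 = f(L/D)V²/2g = 2.723 m
Pipe 2: V = 0.3732 m/s, Re = 5.84×10^4, ε/D = 4.28×10^-4, f = 0.02179, h_2 = f(L/D)V²/2g = 0.07487 m
Pipe 3: V = 2.383 m/s, Re = 1.48×10^5, ε/D = 0.00196, f = 0.02469, h_3 = f(L/D)V²/2g = 114.9 m
Series → Q common, losses add: H = Σh = 117.7 m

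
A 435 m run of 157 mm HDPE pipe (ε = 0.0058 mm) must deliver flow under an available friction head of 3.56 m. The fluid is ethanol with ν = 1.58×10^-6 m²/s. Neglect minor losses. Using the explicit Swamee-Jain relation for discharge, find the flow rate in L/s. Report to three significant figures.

Swamee-Jain (Type II): Q = -0.965·√(gD⁵h_f/L)·ln[ε/(3.7D) + √(3.17ν²L/(gD³h_f))]
√(gD⁵h_f/L) = √(9.81·0.157⁵·3.56/435) = 0.002767
ε/(3.7D) = 9.98×10^-6; √(3.17ν²L/(gD³h_f)) = 1.60×10^-4
Q = -0.965·0.002767·ln(1.696×10^-4) = 0.02319 m³/s
Check: V = 1.20 m/s, Re = 1.19×10^5, f = 0.01748, h_f = 3.54 m ≈ 3.56 m ✓

Q ≈ 23.2 L/s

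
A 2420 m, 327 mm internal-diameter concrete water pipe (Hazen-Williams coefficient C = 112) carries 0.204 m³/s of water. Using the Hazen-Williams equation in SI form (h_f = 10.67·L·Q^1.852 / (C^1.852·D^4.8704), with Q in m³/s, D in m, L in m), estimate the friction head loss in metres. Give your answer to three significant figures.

h_f ≈ 50.4 m

h_f = 10.67·2420·0.204^1.852 / (112^1.852·0.327^4.8704) = 50.42 m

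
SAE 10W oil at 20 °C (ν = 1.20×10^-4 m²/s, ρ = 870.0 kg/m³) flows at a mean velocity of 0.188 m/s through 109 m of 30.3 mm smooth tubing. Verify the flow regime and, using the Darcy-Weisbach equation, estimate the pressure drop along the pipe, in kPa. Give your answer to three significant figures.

Δp ≈ 74.6 kPa

Re = VD/ν = 0.188·0.03030/1.20×10^-4 = 47.5 → laminar (Re < 2300)
f = 64/Re = 1.348
h_f = f(L/D)V²/(2g) = 1.348·(109/0.03030)·0.188²/(2·9.81) = 8.737 m
Δp = ρg·h_f = 870.0·9.81·8.737 = 74.57 kPa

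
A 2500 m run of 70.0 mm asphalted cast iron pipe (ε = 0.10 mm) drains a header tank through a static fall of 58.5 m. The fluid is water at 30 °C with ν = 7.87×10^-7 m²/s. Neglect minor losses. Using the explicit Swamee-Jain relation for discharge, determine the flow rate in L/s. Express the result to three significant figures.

Q ≈ 4.51 L/s

Swamee-Jain (Type II): Q = -0.965·√(gD⁵h_f/L)·ln[ε/(3.7D) + √(3.17ν²L/(gD³h_f))]
√(gD⁵h_f/L) = √(9.81·0.0700⁵·58.5/2500) = 6.211×10^-4
ε/(3.7D) = 3.86×10^-4; √(3.17ν²L/(gD³h_f)) = 1.58×10^-4
Q = -0.965·6.211×10^-4·ln(5.440×10^-4) = 0.004505 m³/s
Check: V = 1.17 m/s, Re = 1.04×10^5, f = 0.02365, h_f = 59.0 m ≈ 58.5 m ✓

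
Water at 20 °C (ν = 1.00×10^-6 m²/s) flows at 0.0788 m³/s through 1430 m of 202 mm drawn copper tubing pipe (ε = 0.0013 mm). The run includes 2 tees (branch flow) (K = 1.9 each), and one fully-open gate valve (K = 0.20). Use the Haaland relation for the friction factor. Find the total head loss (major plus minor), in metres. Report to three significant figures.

V = 4Q/(πD²) = 2.459 m/s; V²/2g = 0.3082 m
Re = 4.97×10^5, ε/D = 6.44×10^-6 → f = 0.01315 (Haaland)
Major: h_f = f(L/D)·V²/2g = 0.01315·7079·0.3082 = 28.69 m
Minor: ΣK = 4.00; h_m = ΣK·V²/2g = 1.233 m
Total H_L = 28.69 + 1.233 = 29.92 m

H_L ≈ 29.9 m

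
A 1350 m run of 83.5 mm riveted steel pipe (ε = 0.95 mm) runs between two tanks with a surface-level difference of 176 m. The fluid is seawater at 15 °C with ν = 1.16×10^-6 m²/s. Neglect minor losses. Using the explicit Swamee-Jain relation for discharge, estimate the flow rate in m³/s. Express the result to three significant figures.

Swamee-Jain (Type II): Q = -0.965·√(gD⁵h_f/L)·ln[ε/(3.7D) + √(3.17ν²L/(gD³h_f))]
√(gD⁵h_f/L) = √(9.81·0.0835⁵·176/1350) = 0.002278
ε/(3.7D) = 0.00307; √(3.17ν²L/(gD³h_f)) = 7.57×10^-5
Q = -0.965·0.002278·ln(0.003151) = 0.01266 m³/s
Check: V = 2.31 m/s, Re = 1.66×10^5, f = 0.04012, h_f = 177 m ≈ 176 m ✓

Q ≈ 0.0127 m³/s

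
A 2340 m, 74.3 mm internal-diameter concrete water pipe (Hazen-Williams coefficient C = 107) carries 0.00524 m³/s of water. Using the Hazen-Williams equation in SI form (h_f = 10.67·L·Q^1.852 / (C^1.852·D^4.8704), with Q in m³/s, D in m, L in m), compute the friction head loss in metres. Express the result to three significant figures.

h_f ≈ 82.0 m

h_f = 10.67·2340·0.00524^1.852 / (107^1.852·0.0743^4.8704) = 82.02 m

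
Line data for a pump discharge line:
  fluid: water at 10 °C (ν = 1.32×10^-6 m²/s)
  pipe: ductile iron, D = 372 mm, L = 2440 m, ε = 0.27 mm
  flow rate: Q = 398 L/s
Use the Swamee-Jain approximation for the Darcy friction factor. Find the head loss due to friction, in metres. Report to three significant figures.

V = 4Q/(πD²) = 4·0.398/(π·0.372²) = 3.662 m/s
Re = VD/ν = 3.662·0.372/1.32×10^-6 = 1.03×10^6 → turbulent
ε/D = 0.27/372 = 7.26×10^-4
Swamee-Jain: f = 0.01865
h_f = f(L/D)V²/(2g) = 0.01865·(2440/0.372)·3.662²/(2·9.81) = 83.63 m

h_f ≈ 83.6 m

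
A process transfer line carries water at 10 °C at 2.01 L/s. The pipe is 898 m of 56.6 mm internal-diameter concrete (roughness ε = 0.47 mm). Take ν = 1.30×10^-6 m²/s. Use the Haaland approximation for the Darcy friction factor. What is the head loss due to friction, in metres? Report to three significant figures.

V = 4Q/(πD²) = 4·0.00201/(π·0.0566²) = 0.7989 m/s
Re = VD/ν = 0.7989·0.0566/1.30×10^-6 = 3.48×10^4 → turbulent
ε/D = 0.47/56.6 = 0.00830
Haaland: f = 0.03744
h_f = f(L/D)V²/(2g) = 0.03744·(898/0.0566)·0.7989²/(2·9.81) = 19.32 m

h_f ≈ 19.3 m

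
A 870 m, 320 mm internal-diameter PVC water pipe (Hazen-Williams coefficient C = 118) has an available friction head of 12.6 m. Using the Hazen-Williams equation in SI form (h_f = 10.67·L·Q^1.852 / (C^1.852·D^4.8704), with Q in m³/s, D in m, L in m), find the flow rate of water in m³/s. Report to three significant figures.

Rearranging: Q = [h_f·C^1.852·D^4.8704 / (10.67·L)]^(1/1.852)
Q = [12.6·118^1.852·0.320^4.8704 / (10.67·870)]^0.540 = 0.1668 m³/s

Q ≈ 0.167 m³/s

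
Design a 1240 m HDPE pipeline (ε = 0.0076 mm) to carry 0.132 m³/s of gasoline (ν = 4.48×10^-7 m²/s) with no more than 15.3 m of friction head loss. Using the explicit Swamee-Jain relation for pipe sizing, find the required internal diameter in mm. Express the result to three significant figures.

Swamee-Jain (Type III): D = 0.66·[ε^1.25·(LQ²/(gh_f))^4.75 + ν·Q^9.4·(L/(gh_f))^5.2]^0.04
LQ²/(gh_f) = 0.1439; L/(gh_f) = 8.262
Term 1 = ε^1.25·(…)^4.75 = 4.00×10^-11; Term 2 = ν·Q^9.4·(…)^5.2 = 1.42×10^-10
D = 0.66·(4.00×10^-11 + 1.42×10^-10)^0.04 = 0.2691 m = 269 mm
Check: V = 2.32 m/s, Re = 1.39×10^6, f = 0.01177, h_f = 14.9 m ≈ 15.3 m ✓

D ≈ 269 mm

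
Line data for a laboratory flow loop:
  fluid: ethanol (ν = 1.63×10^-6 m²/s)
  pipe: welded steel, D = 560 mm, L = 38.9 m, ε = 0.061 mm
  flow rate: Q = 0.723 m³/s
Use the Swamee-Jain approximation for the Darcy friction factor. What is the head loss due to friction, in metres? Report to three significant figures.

h_f ≈ 0.416 m

V = 4Q/(πD²) = 4·0.723/(π·0.560²) = 2.935 m/s
Re = VD/ν = 2.935·0.560/1.63×10^-6 = 1.01×10^6 → turbulent
ε/D = 0.061/560 = 1.09×10^-4
Swamee-Jain: f = 0.01363
h_f = f(L/D)V²/(2g) = 0.01363·(38.9/0.560)·2.935²/(2·9.81) = 0.4158 m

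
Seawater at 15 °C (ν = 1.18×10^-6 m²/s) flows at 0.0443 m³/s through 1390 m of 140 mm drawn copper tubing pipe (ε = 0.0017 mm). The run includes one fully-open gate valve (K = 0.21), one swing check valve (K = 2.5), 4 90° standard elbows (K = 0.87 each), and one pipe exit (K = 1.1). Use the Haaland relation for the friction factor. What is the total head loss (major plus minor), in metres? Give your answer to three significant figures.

V = 4Q/(πD²) = 2.878 m/s; V²/2g = 0.4221 m
Re = 3.41×10^5, ε/D = 1.21×10^-5 → f = 0.01411 (Haaland)
Major: h_f = f(L/D)·V²/2g = 0.01411·9929·0.4221 = 59.13 m
Minor: ΣK = 7.29; h_m = ΣK·V²/2g = 3.077 m
Total H_L = 59.13 + 3.077 = 62.20 m

H_L ≈ 62.2 m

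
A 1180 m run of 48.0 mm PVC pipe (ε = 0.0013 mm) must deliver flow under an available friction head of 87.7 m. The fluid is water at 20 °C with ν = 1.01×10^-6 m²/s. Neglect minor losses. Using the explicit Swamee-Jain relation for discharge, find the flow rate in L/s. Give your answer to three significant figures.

Q ≈ 3.53 L/s

Swamee-Jain (Type II): Q = -0.965·√(gD⁵h_f/L)·ln[ε/(3.7D) + √(3.17ν²L/(gD³h_f))]
√(gD⁵h_f/L) = √(9.81·0.0480⁵·87.7/1180) = 4.310×10^-4
ε/(3.7D) = 7.32×10^-6; √(3.17ν²L/(gD³h_f)) = 2.00×10^-4
Q = -0.965·4.310×10^-4·ln(2.076×10^-4) = 0.003527 m³/s
Check: V = 1.95 m/s, Re = 9.26×10^4, f = 0.01831, h_f = 87.2 m ≈ 87.7 m ✓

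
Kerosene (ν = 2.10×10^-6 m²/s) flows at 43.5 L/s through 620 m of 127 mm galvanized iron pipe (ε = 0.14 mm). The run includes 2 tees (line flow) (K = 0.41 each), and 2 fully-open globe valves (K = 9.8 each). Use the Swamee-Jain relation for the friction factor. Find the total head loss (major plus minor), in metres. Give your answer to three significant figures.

V = 4Q/(πD²) = 3.434 m/s; V²/2g = 0.6010 m
Re = 2.08×10^5, ε/D = 0.00110 → f = 0.02154 (Swamee-Jain)
Major: h_f = f(L/D)·V²/2g = 0.02154·4882·0.6010 = 63.20 m
Minor: ΣK = 20.4; h_m = ΣK·V²/2g = 12.27 m
Total H_L = 63.20 + 12.27 = 75.47 m

H_L ≈ 75.5 m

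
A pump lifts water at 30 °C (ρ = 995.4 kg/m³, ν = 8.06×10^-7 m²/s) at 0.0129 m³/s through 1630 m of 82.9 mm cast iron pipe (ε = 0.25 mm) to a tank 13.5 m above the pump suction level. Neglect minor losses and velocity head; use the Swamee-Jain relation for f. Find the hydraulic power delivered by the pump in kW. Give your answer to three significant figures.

V = 4Q/(πD²) = 2.390 m/s; Re = 2.46×10^5; ε/D = 0.00302; f = 0.02691
h_f = f(L/D)V²/2g = 154.1 m
Total head H = z + h_f = 13.5 + 154.1 = 167.6 m
P_hyd = ρgQH = 995.4·9.81·0.0129·167.6 = 21.11 kW

P_hyd ≈ 21.1 kW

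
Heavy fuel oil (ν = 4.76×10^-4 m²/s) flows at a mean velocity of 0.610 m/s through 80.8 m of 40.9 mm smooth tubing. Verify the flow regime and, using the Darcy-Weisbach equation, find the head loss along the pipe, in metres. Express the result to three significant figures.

h_f ≈ 45.7 m

Re = VD/ν = 0.610·0.04090/4.76×10^-4 = 52.4 → laminar (Re < 2300)
f = 64/Re = 1.221
h_f = f(L/D)V²/(2g) = 1.221·(80.8/0.04090)·0.610²/(2·9.81) = 45.75 m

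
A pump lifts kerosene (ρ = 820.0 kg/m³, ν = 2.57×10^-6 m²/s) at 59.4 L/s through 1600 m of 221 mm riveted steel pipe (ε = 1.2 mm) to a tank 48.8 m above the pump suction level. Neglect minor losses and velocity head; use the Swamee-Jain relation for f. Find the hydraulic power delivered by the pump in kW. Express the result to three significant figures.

P_hyd ≈ 36.9 kW

V = 4Q/(πD²) = 1.549 m/s; Re = 1.33×10^5; ε/D = 0.00543; f = 0.03203
h_f = f(L/D)V²/2g = 28.34 m
Total head H = z + h_f = 48.8 + 28.34 = 77.14 m
P_hyd = ρgQH = 820.0·9.81·0.0594·77.14 = 36.86 kW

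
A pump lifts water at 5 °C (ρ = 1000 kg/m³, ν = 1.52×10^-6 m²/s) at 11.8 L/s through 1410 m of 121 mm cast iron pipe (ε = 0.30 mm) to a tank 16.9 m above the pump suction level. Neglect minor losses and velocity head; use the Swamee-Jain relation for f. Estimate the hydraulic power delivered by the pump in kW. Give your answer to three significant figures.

V = 4Q/(πD²) = 1.026 m/s; Re = 8.17×10^4; ε/D = 0.00248; f = 0.02685
h_f = f(L/D)V²/2g = 16.79 m
Total head H = z + h_f = 16.9 + 16.79 = 33.69 m
P_hyd = ρgQH = 1000·9.81·0.0118·33.69 = 3.900 kW

P_hyd ≈ 3.90 kW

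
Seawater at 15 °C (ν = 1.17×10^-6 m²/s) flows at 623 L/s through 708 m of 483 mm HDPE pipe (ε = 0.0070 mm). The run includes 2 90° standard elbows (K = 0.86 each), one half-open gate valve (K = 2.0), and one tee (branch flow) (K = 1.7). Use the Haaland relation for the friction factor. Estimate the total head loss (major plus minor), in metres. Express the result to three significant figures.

H_L ≈ 12.9 m

V = 4Q/(πD²) = 3.400 m/s; V²/2g = 0.5893 m
Re = 1.40×10^6, ε/D = 1.45×10^-5 → f = 0.01129 (Haaland)
Major: h_f = f(L/D)·V²/2g = 0.01129·1466·0.5893 = 9.753 m
Minor: ΣK = 5.42; h_m = ΣK·V²/2g = 3.194 m
Total H_L = 9.753 + 3.194 = 12.95 m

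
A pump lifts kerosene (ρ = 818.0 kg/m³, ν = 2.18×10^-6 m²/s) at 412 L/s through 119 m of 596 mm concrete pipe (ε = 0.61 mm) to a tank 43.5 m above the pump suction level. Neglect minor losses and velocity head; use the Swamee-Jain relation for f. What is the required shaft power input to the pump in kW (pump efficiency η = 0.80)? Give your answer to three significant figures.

P_shaft ≈ 182 kW

V = 4Q/(πD²) = 1.477 m/s; Re = 4.04×10^5; ε/D = 0.00102; f = 0.02060
h_f = f(L/D)V²/2g = 0.4572 m
Total head H = z + h_f = 43.5 + 0.4572 = 43.96 m
P_hyd = ρgQH = 818.0·9.81·0.412·43.96 = 145.3 kW
P_shaft = P_hyd/η = 145.3/0.80 = 181.7 kW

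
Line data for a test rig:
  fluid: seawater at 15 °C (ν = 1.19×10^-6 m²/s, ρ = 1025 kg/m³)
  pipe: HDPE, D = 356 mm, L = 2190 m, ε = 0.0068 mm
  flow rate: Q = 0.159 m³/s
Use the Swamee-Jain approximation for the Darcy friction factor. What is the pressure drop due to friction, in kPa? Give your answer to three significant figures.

V = 4Q/(πD²) = 4·0.159/(π·0.356²) = 1.597 m/s
Re = VD/ν = 1.597·0.356/1.19×10^-6 = 4.78×10^5 → turbulent
ε/D = 0.0068/356 = 1.91×10^-5
Swamee-Jain: f = 0.01349
h_f = f(L/D)V²/(2g) = 0.01349·(2190/0.356)·1.597²/(2·9.81) = 10.79 m
Δp = ρg·h_f = 1025·9.81·10.79 = 108.5 kPa

Δp ≈ 109 kPa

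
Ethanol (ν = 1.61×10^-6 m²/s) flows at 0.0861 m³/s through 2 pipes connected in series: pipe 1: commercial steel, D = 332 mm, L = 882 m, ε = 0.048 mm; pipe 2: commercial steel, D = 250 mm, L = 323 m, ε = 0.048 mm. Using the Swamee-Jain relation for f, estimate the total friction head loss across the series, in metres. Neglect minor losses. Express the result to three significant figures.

H ≈ 5.56 m

Pipe 1: V = 0.9946 m/s, Re = 2.05×10^5, ε/D = 1.45×10^-4, f = 0.01667, h_1 = f(L/D)V²/2g = 2.233 m
Pipe 2: V = 1.754 m/s, Re = 2.72×10^5, ε/D = 1.92×10^-4, f = 0.01643, h_2 = f(L/D)V²/2g = 3.328 m
Series → Q common, losses add: H = Σh = 5.561 m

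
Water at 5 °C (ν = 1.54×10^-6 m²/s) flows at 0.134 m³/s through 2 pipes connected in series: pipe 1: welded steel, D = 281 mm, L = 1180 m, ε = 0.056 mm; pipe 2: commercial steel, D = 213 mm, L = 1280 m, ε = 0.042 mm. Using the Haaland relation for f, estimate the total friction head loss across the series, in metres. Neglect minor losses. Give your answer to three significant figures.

Pipe 1: V = 2.161 m/s, Re = 3.94×10^5, ε/D = 1.99×10^-4, f = 0.01561, h_1 = f(L/D)V²/2g = 15.60 m
Pipe 2: V = 3.761 m/s, Re = 5.20×10^5, ε/D = 1.97×10^-4, f = 0.01521, h_2 = f(L/D)V²/2g = 65.90 m
Series → Q common, losses add: H = Σh = 81.50 m

H ≈ 81.5 m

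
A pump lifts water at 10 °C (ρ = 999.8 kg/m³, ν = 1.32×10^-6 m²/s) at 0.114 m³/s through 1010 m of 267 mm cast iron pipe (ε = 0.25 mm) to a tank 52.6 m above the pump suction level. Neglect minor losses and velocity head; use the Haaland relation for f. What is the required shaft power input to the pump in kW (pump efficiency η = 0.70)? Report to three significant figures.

V = 4Q/(πD²) = 2.036 m/s; Re = 4.12×10^5; ε/D = 9.36×10^-4; f = 0.02002
h_f = f(L/D)V²/2g = 16.00 m
Total head H = z + h_f = 52.6 + 16.00 = 68.60 m
P_hyd = ρgQH = 999.8·9.81·0.114·68.60 = 76.71 kW
P_shaft = P_hyd/η = 76.71/0.70 = 109.6 kW

P_shaft ≈ 110 kW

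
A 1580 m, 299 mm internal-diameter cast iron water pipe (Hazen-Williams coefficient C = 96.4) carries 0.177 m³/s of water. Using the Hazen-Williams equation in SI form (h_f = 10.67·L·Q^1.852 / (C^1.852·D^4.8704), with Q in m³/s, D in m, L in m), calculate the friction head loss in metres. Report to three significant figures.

h_f = 10.67·1580·0.177^1.852 / (96.4^1.852·0.299^4.8704) = 51.67 m

h_f ≈ 51.7 m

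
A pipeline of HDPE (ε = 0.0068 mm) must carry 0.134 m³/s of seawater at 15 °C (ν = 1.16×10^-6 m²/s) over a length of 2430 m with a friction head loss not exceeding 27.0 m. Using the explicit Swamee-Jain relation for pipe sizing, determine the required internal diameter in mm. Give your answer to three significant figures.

Swamee-Jain (Type III): D = 0.66·[ε^1.25·(LQ²/(gh_f))^4.75 + ν·Q^9.4·(L/(gh_f))^5.2]^0.04
LQ²/(gh_f) = 0.1647; L/(gh_f) = 9.174
Term 1 = ε^1.25·(…)^4.75 = 6.61×10^-11; Term 2 = ν·Q^9.4·(…)^5.2 = 7.32×10^-10
D = 0.66·(6.61×10^-11 + 7.32×10^-10)^0.04 = 0.2855 m = 286 mm
Check: V = 2.09 m/s, Re = 5.15×10^5, f = 0.01340, h_f = 25.5 m ≈ 27.0 m ✓

D ≈ 286 mm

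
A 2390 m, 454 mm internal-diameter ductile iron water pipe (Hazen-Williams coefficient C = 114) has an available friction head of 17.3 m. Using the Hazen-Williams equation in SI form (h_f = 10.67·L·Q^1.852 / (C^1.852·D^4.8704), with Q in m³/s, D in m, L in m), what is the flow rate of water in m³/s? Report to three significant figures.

Rearranging: Q = [h_f·C^1.852·D^4.8704 / (10.67·L)]^(1/1.852)
Q = [17.3·114^1.852·0.454^4.8704 / (10.67·2390)]^0.540 = 0.2781 m³/s

Q ≈ 0.278 m³/s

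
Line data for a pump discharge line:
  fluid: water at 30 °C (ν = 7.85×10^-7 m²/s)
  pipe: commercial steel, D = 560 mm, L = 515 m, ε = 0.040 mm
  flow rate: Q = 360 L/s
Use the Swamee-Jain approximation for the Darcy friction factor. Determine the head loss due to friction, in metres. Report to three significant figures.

V = 4Q/(πD²) = 4·0.360/(π·0.560²) = 1.462 m/s
Re = VD/ν = 1.462·0.560/7.85×10^-7 = 1.04×10^6 → turbulent
ε/D = 0.040/560 = 7.14×10^-5
Swamee-Jain: f = 0.01301
h_f = f(L/D)V²/(2g) = 0.01301·(515/0.560)·1.462²/(2·9.81) = 1.303 m

h_f ≈ 1.30 m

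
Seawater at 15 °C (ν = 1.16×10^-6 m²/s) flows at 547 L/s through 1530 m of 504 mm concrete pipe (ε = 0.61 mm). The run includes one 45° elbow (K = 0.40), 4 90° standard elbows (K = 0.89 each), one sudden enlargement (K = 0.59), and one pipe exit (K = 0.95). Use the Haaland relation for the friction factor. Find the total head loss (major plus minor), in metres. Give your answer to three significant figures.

H_L ≈ 26.3 m

V = 4Q/(πD²) = 2.742 m/s; V²/2g = 0.3832 m
Re = 1.19×10^6, ε/D = 0.00121 → f = 0.02082 (Haaland)
Major: h_f = f(L/D)·V²/2g = 0.02082·3036·0.3832 = 24.21 m
Minor: ΣK = 5.50; h_m = ΣK·V²/2g = 2.107 m
Total H_L = 24.21 + 2.107 = 26.32 m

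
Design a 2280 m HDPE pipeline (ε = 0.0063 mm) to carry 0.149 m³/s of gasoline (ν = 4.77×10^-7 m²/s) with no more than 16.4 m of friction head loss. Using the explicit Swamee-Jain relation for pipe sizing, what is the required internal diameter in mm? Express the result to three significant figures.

Swamee-Jain (Type III): D = 0.66·[ε^1.25·(LQ²/(gh_f))^4.75 + ν·Q^9.4·(L/(gh_f))^5.2]^0.04
LQ²/(gh_f) = 0.3146; L/(gh_f) = 14.17
Term 1 = ε^1.25·(…)^4.75 = 1.30×10^-9; Term 2 = ν·Q^9.4·(…)^5.2 = 7.83×10^-9
D = 0.66·(1.30×10^-9 + 7.83×10^-9)^0.04 = 0.3147 m = 315 mm
Check: V = 1.91 m/s, Re = 1.26×10^6, f = 0.01171, h_f = 15.9 m ≈ 16.4 m ✓

D ≈ 315 mm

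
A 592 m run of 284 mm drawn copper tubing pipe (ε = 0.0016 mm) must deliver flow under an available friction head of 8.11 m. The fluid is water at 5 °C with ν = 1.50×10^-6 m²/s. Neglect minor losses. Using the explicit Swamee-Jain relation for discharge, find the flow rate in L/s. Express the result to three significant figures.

Q ≈ 151 L/s

Swamee-Jain (Type II): Q = -0.965·√(gD⁵h_f/L)·ln[ε/(3.7D) + √(3.17ν²L/(gD³h_f))]
√(gD⁵h_f/L) = √(9.81·0.284⁵·8.11/592) = 0.01576
ε/(3.7D) = 1.52×10^-6; √(3.17ν²L/(gD³h_f)) = 4.81×10^-5
Q = -0.965·0.01576·ln(4.966×10^-5) = 0.1507 m³/s
Check: V = 2.38 m/s, Re = 4.50×10^5, f = 0.01342, h_f = 8.07 m ≈ 8.11 m ✓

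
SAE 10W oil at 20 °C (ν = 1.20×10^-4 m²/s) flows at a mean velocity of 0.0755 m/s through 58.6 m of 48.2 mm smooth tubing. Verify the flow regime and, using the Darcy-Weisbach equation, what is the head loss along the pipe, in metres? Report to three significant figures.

h_f ≈ 0.745 m

Re = VD/ν = 0.0755·0.04820/1.20×10^-4 = 30.3 → laminar (Re < 2300)
f = 64/Re = 2.110
h_f = f(L/D)V²/(2g) = 2.110·(58.6/0.04820)·0.0755²/(2·9.81) = 0.7454 m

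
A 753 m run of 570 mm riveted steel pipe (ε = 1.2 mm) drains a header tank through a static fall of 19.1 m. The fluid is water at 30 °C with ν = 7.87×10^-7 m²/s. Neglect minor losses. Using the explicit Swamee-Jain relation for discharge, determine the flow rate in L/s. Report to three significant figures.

Q ≈ 881 L/s

Swamee-Jain (Type II): Q = -0.965·√(gD⁵h_f/L)·ln[ε/(3.7D) + √(3.17ν²L/(gD³h_f))]
√(gD⁵h_f/L) = √(9.81·0.570⁵·19.1/753) = 0.1224
ε/(3.7D) = 5.69×10^-4; √(3.17ν²L/(gD³h_f)) = 6.53×10^-6
Q = -0.965·0.1224·ln(5.755×10^-4) = 0.8809 m³/s
Check: V = 3.45 m/s, Re = 2.50×10^6, f = 0.02385, h_f = 19.1 m ≈ 19.1 m ✓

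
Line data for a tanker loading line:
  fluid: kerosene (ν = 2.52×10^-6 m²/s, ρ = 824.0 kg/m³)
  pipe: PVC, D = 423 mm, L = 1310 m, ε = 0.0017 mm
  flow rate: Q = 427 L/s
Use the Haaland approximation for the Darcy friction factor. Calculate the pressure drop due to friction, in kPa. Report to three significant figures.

V = 4Q/(πD²) = 4·0.427/(π·0.423²) = 3.038 m/s
Re = VD/ν = 3.038·0.423/2.52×10^-6 = 5.10×10^5 → turbulent
ε/D = 0.0017/423 = 4.02×10^-6
Haaland: f = 0.01306
h_f = f(L/D)V²/(2g) = 0.01306·(1310/0.423)·3.038²/(2·9.81) = 19.03 m
Δp = ρg·h_f = 824.0·9.81·19.03 = 153.9 kPa

Δp ≈ 154 kPa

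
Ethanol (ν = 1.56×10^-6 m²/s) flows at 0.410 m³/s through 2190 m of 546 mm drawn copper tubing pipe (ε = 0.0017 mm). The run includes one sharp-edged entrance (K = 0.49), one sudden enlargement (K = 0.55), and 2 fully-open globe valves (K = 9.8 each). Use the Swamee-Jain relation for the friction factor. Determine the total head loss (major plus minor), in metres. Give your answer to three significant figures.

V = 4Q/(πD²) = 1.751 m/s; V²/2g = 0.1563 m
Re = 6.13×10^5, ε/D = 3.11×10^-6 → f = 0.01268 (Swamee-Jain)
Major: h_f = f(L/D)·V²/2g = 0.01268·4011·0.1563 = 7.951 m
Minor: ΣK = 20.6; h_m = ΣK·V²/2g = 3.226 m
Total H_L = 7.951 + 3.226 = 11.18 m

H_L ≈ 11.2 m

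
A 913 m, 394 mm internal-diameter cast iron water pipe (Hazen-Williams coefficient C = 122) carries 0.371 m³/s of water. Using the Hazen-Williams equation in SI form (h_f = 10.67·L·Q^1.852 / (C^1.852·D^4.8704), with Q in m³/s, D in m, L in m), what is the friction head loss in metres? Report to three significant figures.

h_f ≈ 19.8 m

h_f = 10.67·913·0.371^1.852 / (122^1.852·0.394^4.8704) = 19.83 m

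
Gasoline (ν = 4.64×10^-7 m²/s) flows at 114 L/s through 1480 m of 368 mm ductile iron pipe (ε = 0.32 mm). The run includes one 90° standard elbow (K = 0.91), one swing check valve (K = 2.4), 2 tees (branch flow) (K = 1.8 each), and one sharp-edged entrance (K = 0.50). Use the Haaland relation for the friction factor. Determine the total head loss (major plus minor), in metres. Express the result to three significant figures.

V = 4Q/(πD²) = 1.072 m/s; V²/2g = 0.05855 m
Re = 8.50×10^5, ε/D = 8.70×10^-4 → f = 0.01937 (Haaland)
Major: h_f = f(L/D)·V²/2g = 0.01937·4022·0.05855 = 4.561 m
Minor: ΣK = 7.41; h_m = ΣK·V²/2g = 0.4339 m
Total H_L = 4.561 + 0.4339 = 4.994 m

H_L ≈ 4.99 m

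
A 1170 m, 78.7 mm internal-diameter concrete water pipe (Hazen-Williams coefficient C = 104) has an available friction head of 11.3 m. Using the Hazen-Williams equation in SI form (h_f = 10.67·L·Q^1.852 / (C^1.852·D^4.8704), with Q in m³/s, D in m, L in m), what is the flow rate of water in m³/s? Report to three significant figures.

Q ≈ 0.00295 m³/s

Rearranging: Q = [h_f·C^1.852·D^4.8704 / (10.67·L)]^(1/1.852)
Q = [11.3·104^1.852·0.0787^4.8704 / (10.67·1170)]^0.540 = 0.002954 m³/s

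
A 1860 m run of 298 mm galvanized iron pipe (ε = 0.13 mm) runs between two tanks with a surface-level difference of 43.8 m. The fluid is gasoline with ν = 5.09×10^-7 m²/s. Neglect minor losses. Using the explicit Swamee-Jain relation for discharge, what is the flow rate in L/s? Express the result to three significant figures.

Q ≈ 201 L/s

Swamee-Jain (Type II): Q = -0.965·√(gD⁵h_f/L)·ln[ε/(3.7D) + √(3.17ν²L/(gD³h_f))]
√(gD⁵h_f/L) = √(9.81·0.298⁵·43.8/1860) = 0.02330
ε/(3.7D) = 1.18×10^-4; √(3.17ν²L/(gD³h_f)) = 1.16×10^-5
Q = -0.965·0.02330·ln(1.295×10^-4) = 0.2013 m³/s
Check: V = 2.89 m/s, Re = 1.69×10^6, f = 0.01662, h_f = 44.0 m ≈ 43.8 m ✓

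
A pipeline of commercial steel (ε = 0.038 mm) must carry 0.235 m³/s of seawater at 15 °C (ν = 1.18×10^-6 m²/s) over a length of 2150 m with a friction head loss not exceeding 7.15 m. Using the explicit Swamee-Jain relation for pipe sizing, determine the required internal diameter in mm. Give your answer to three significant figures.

Swamee-Jain (Type III): D = 0.66·[ε^1.25·(LQ²/(gh_f))^4.75 + ν·Q^9.4·(L/(gh_f))^5.2]^0.04
LQ²/(gh_f) = 1.693; L/(gh_f) = 30.65
Term 1 = ε^1.25·(…)^4.75 = 3.64×10^-5; Term 2 = ν·Q^9.4·(…)^5.2 = 7.75×10^-5
D = 0.66·(3.64×10^-5 + 7.75×10^-5)^0.04 = 0.4590 m = 459 mm
Check: V = 1.42 m/s, Re = 5.52×10^5, f = 0.01409, h_f = 6.79 m ≈ 7.15 m ✓

D ≈ 459 mm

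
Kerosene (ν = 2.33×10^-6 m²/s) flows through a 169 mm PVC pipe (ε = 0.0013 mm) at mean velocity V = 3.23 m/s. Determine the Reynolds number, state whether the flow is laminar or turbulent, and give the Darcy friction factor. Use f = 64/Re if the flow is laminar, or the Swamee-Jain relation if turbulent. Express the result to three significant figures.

Re ≈ 2.34×10^5; turbulent; f ≈ 0.0151

Re = VD/ν = 3.230·0.169/2.33×10^-6 = 2.34×10^5
Re > 4000 → turbulent; ε/D = 7.69×10^-6
Swamee-Jain: f = 0.01514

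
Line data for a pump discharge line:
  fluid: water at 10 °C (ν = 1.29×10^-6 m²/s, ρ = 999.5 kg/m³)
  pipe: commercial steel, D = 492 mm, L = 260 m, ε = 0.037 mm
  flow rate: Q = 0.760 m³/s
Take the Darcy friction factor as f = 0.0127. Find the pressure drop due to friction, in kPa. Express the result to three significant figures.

V = 4Q/(πD²) = 4·0.760/(π·0.492²) = 3.998 m/s
h_f = f(L/D)V²/(2g) = 0.01270·(260/0.492)·3.998²/(2·9.81) = 5.466 m
Δp = ρg·h_f = 999.5·9.81·5.466 = 53.60 kPa

Δp ≈ 53.6 kPa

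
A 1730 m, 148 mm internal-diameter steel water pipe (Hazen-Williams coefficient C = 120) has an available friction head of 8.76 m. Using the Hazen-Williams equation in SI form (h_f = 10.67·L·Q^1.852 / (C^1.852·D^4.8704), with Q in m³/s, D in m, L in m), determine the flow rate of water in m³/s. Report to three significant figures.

Q ≈ 0.0127 m³/s

Rearranging: Q = [h_f·C^1.852·D^4.8704 / (10.67·L)]^(1/1.852)
Q = [8.76·120^1.852·0.148^4.8704 / (10.67·1730)]^0.540 = 0.01266 m³/s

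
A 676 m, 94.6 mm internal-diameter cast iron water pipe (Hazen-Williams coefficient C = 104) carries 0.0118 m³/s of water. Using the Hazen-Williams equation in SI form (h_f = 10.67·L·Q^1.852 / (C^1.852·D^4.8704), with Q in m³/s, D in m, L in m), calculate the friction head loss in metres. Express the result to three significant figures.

h_f = 10.67·676·0.0118^1.852 / (104^1.852·0.0946^4.8704) = 34.63 m

h_f ≈ 34.6 m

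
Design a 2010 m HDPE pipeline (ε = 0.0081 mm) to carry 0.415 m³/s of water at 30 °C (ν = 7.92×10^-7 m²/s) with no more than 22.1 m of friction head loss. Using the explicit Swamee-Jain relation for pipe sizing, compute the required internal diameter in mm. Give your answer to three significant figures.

D ≈ 432 mm

Swamee-Jain (Type III): D = 0.66·[ε^1.25·(LQ²/(gh_f))^4.75 + ν·Q^9.4·(L/(gh_f))^5.2]^0.04
LQ²/(gh_f) = 1.597; L/(gh_f) = 9.271
Term 1 = ε^1.25·(…)^4.75 = 3.99×10^-6; Term 2 = ν·Q^9.4·(…)^5.2 = 2.18×10^-5
D = 0.66·(3.99×10^-6 + 2.18×10^-5)^0.04 = 0.4325 m = 432 mm
Check: V = 2.83 m/s, Re = 1.54×10^6, f = 0.01138, h_f = 21.5 m ≈ 22.1 m ✓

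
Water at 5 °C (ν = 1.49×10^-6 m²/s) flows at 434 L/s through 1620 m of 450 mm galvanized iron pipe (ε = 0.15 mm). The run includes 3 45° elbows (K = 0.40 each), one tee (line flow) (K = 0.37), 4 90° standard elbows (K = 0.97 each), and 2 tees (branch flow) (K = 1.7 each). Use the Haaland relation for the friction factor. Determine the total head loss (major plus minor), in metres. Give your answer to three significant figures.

V = 4Q/(πD²) = 2.729 m/s; V²/2g = 0.3795 m
Re = 8.24×10^5, ε/D = 3.33×10^-4 → f = 0.01601 (Haaland)
Major: h_f = f(L/D)·V²/2g = 0.01601·3600·0.3795 = 21.88 m
Minor: ΣK = 8.85; h_m = ΣK·V²/2g = 3.359 m
Total H_L = 21.88 + 3.359 = 25.24 m

H_L ≈ 25.2 m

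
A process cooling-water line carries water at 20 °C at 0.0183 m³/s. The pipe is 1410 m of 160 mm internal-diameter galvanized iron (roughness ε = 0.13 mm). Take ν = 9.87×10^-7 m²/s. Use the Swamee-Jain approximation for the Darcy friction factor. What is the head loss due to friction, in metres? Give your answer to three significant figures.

V = 4Q/(πD²) = 4·0.0183/(π·0.160²) = 0.9102 m/s
Re = VD/ν = 0.9102·0.160/9.87×10^-7 = 1.48×10^5 → turbulent
ε/D = 0.13/160 = 8.13×10^-4
Swamee-Jain: f = 0.02089
h_f = f(L/D)V²/(2g) = 0.02089·(1410/0.160)·0.9102²/(2·9.81) = 7.774 m

h_f ≈ 7.77 m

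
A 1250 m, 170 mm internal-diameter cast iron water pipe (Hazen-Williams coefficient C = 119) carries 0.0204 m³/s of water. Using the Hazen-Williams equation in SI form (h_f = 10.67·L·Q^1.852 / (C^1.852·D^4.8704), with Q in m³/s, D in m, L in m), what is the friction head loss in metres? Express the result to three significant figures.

h_f ≈ 7.92 m

h_f = 10.67·1250·0.0204^1.852 / (119^1.852·0.170^4.8704) = 7.918 m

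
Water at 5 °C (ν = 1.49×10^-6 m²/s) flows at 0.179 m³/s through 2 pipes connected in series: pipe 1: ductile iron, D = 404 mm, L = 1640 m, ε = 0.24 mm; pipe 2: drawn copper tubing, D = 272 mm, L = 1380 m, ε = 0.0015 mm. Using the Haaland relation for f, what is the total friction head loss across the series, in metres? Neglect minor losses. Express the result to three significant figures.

H ≈ 39.0 m

Pipe 1: V = 1.396 m/s, Re = 3.79×10^5, ε/D = 5.94×10^-4, f = 0.01837, h_1 = f(L/D)V²/2g = 7.411 m
Pipe 2: V = 3.081 m/s, Re = 5.62×10^5, ε/D = 5.51×10^-6, f = 0.01286, h_2 = f(L/D)V²/2g = 31.55 m
Series → Q common, losses add: H = Σh = 38.97 m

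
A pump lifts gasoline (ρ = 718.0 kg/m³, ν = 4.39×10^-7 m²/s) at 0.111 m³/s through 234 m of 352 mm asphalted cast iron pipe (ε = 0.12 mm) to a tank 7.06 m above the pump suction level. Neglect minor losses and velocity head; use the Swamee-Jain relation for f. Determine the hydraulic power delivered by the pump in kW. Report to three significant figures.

V = 4Q/(πD²) = 1.141 m/s; Re = 9.15×10^5; ε/D = 3.41×10^-4; f = 0.01617
h_f = f(L/D)V²/2g = 0.7128 m
Total head H = z + h_f = 7.06 + 0.7128 = 7.773 m
P_hyd = ρgQH = 718.0·9.81·0.111·7.773 = 6.077 kW

P_hyd ≈ 6.08 kW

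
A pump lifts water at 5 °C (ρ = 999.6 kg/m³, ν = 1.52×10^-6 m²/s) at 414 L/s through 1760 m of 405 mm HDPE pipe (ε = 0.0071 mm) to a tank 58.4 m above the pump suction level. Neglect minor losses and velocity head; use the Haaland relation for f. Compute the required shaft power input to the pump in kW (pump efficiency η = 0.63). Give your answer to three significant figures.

V = 4Q/(πD²) = 3.214 m/s; Re = 8.56×10^5; ε/D = 1.75×10^-5; f = 0.01219
h_f = f(L/D)V²/2g = 27.88 m
Total head H = z + h_f = 58.4 + 27.88 = 86.28 m
P_hyd = ρgQH = 999.6·9.81·0.414·86.28 = 350.3 kW
P_shaft = P_hyd/η = 350.3/0.63 = 556.0 kW

P_shaft ≈ 556 kW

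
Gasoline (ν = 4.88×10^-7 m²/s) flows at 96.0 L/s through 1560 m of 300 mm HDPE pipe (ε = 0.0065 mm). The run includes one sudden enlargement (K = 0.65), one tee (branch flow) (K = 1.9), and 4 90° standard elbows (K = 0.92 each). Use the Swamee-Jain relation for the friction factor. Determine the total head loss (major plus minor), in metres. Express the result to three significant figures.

V = 4Q/(πD²) = 1.358 m/s; V²/2g = 0.09401 m
Re = 8.35×10^5, ε/D = 2.17×10^-5 → f = 0.01243 (Swamee-Jain)
Major: h_f = f(L/D)·V²/2g = 0.01243·5200·0.09401 = 6.076 m
Minor: ΣK = 6.23; h_m = ΣK·V²/2g = 0.5857 m
Total H_L = 6.076 + 0.5857 = 6.661 m

H_L ≈ 6.66 m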